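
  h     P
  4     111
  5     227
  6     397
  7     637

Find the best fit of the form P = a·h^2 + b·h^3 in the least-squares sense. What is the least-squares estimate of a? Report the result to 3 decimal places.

Setting ∂/∂a … = 0 gives: 4578·a + 28732·b = 52956;  28732·a + 184026·b = 339722.
(Σh^2·h^2 = 4578, Σh^2·h^3 = 28732, Σh^3·h^3 = 184026, Σh^2·P = 52956, Σh^3·P = 339722.)
Determinant 4578·184026 − 28732² = 16943204.
a = (52956·184026 − 28732·339722)/16943204 = -3902912/4235801; b = (4578·339722 − 28732·52956)/16943204 = 8428881/4235801.

a = -0.921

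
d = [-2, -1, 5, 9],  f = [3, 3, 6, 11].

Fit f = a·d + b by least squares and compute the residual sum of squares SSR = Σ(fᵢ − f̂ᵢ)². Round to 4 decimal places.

Setting ∂/∂a … = 0 gives: 111·a + 11·b = 120;  11·a + 4·b = 23.
(Σd·d = 111, Σd = 11, Σ1 = 4, Σd·f = 120, Σf = 23.)
det = 111·4 − 11² = 323.
a = (120·4 − 11·23)/323 = 227/323; b = (111·23 − 11·120)/323 = 1233/323.
Residuals: 10/17, -37/323, -430/323, 277/323; SSR = 926/323.

SSR = 2.8669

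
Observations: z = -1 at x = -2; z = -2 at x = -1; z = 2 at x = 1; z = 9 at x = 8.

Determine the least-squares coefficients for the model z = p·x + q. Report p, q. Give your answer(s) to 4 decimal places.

p = 1.0820, q = 0.3770

Normal-equation sums: Σx·x = 70, Σx = 6, Σ1 = 4.
Moment sums: Σx·z = 78, Σz = 8.
Eliminating q: 4·(row 1) − 6·(row 2) gives 244·p = 4·78 − 6·8 = 264, so p = 66/61.
Then q = (8 − 6·(66/61))/4 = 23/61.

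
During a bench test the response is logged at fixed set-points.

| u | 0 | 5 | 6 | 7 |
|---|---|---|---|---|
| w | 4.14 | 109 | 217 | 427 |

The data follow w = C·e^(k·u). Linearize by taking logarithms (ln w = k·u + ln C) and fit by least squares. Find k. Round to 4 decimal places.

k = 0.6608

Linearized form: ln w = k·u + ln C. From the 4 transformed points,
XᵀX = [[110.0000, 18.0000]; [18.0000, 4]], rhs = [98.1336, 17.5487]ᵀ  (here Σu = 18.0000, Σ(u)² = 110.0000, Σln w = 17.5487, Σu·ln w = 98.1336).
Δ = 110.0000·4 − (18.0000)² = 116.0000; k = (98.1336·4 − 18.0000·17.5487)/116.0000 = 0.66084, ln C = (110.0000·17.5487 − 18.0000·98.1336)/116.0000 = 1.41340.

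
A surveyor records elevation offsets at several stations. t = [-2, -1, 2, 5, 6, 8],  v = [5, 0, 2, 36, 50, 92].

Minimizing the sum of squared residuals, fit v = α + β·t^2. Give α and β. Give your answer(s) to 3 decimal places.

α = -1.924, β = 1.467

Forming MᵀM = [[6, 134]; [134, 6050]] and Mᵀv = [185, 8616]ᵀ gives MᵀM·[α, β]ᵀ = Mᵀv.
Eliminating β: 6050·(row 1) − 134·(row 2) gives 18344·α = 6050·185 − 134·8616 = -35294, so α = -17647/9172.
Then β = (8616 − 134·(-17647/9172))/6050 = 13453/9172.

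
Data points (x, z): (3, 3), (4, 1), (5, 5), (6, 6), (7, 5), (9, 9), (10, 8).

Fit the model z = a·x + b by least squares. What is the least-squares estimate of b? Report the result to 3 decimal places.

b = -0.681

Forming MᵀM = [[316, 44]; [44, 7]] and Mᵀz = [270, 37]ᵀ gives MᵀM·[a, b]ᵀ = Mᵀz.
Determinant 316·7 − 44² = 276.
a = (270·7 − 44·37)/276 = 131/138; b = (316·37 − 44·270)/276 = -47/69.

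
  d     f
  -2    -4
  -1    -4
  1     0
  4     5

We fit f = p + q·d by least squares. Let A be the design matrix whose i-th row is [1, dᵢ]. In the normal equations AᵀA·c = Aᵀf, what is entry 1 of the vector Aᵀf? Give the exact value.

-3

Entry 1 ↔ basis 1, so (Aᵀf)_{1} = Σᵢ fᵢ = (1)·(-4) + (1)·(-4) + (1)·(0) + (1)·(5) = -3.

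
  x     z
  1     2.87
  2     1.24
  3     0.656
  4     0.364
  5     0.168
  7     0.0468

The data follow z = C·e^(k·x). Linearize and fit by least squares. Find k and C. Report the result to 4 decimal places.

k = -0.6776, C = 5.2057

Linearized form: ln z = k·x + ln C. From the 6 transformed points,
Σx = 22.0000, Σ(x)² = 104.0000, Σln z = -5.0084, Σx·ln z = -34.1747.
Equations: 104.0000·k + 22.0000·ln C = -34.1747;  22.0000·k + 6·ln C = -5.0084.
Slope k = (n·Σx·ln z − Σx·Σln z)/(n·Σ(x)² − (Σx)²) = (6·-34.1747 − 22.0000·-5.0084)/140.0000 = -0.67759; ln C = (Σln z − k·Σx)/n = 1.64976, so C = exp(1.64976) = 5.20573.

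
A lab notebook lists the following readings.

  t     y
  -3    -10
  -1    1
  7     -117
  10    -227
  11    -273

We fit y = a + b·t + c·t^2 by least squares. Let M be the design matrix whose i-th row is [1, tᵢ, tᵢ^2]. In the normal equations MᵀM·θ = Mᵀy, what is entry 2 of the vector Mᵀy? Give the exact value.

Entry 2 ↔ basis t, so (Mᵀy)_{2} = Σᵢ (t)·yᵢ = (-3)·(-10) + (-1)·(1) + (7)·(-117) + (10)·(-227) + (11)·(-273) = -6063.

-6063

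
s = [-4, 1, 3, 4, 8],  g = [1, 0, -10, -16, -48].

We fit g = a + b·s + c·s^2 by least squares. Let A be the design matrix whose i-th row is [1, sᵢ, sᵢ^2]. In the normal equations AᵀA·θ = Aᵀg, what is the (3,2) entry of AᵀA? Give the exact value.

540

Row 3 ↔ basis s^2, column 2 ↔ basis s, so (AᵀA)_{3,2} = Σᵢ (s^2)·(s) = (16)·(-4) + (1)·(1) + (9)·(3) + (16)·(4) + (64)·(8) = 540.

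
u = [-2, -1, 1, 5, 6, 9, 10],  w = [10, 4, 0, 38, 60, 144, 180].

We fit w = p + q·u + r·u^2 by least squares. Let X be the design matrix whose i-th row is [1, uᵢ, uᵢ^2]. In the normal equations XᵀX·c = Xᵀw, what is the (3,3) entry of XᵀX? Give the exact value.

Row 3 ↔ basis u^2, column 3 ↔ basis u^2, so (XᵀX)_{3,3} = Σᵢ (u^2)·(u^2) = (4)·(4) + (1)·(1) + (1)·(1) + (25)·(25) + (36)·(36) + (81)·(81) + (100)·(100) = 18500.

18500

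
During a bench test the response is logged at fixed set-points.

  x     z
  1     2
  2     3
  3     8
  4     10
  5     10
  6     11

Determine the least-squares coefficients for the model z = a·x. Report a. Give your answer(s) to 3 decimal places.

a = 2.066

Entries of MᵀM: Σx·x = 91.
And Σx·z = 188.
Normal equations: [[91]]·[a]ᵀ = [188]ᵀ.
Hence a = 188 / 91 ≈ 2.06593.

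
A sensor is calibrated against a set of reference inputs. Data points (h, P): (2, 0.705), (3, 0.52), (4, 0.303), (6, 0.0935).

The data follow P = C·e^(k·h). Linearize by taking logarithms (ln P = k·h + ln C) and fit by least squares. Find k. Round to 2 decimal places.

Taking logs, ln P = k·h + ln C, so regress ln P on h.
Σh = 15.0000, Σ(h)² = 65.0000, Σln P = -4.5673, Σh·ln P = -21.6557.
Normal system: [[65.0000, 15.0000]; [15.0000, 4]]·[k, ln C]ᵀ = [-21.6557, -4.5673]ᵀ.
Solving (det = 35.0000): k = -0.51753, ln C = 0.79891.

k = -0.52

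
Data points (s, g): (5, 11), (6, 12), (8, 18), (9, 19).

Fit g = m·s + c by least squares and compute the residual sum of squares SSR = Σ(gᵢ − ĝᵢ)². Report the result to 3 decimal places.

SSR = 1.600

Sums needed: Σs·s = 206, Σs = 28, Σ1 = 4.
Right-hand side: Σs·g = 442, Σg = 60.
Eliminating c: 4·(row 1) − 28·(row 2) gives 40·m = 4·442 − 28·60 = 88, so m = 11/5.
Then c = (60 − 28·(11/5))/4 = -2/5.
Residuals: 2/5, -4/5, 4/5, -2/5; SSR = 8/5.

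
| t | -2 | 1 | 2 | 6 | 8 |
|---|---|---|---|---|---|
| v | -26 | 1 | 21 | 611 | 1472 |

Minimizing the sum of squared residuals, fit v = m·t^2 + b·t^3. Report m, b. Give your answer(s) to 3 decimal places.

From the data, Σt^2·t^2 = 5425, Σt^2·t^3 = 40545, Σt^3·t^3 = 308929.
For Mᵀv: Σt^2·v = 116185, Σt^3·v = 886017.
Normal equations: [[5425, 40545]; [40545, 308929]]·[m, b]ᵀ = [116185, 886017]ᵀ.
det = 5425·308929 − 40545² = 32042800.
m = (116185·308929 − 40545·886017)/32042800 = -153217/160214; b = (5425·886017 − 40545·116185)/32042800 = 479607/160214.

m = -0.956, b = 2.994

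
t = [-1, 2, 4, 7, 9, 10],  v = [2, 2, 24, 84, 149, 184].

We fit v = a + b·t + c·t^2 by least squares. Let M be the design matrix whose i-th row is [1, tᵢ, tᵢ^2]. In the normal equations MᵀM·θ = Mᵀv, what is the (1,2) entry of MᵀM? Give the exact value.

31

Row 1 ↔ basis 1, column 2 ↔ basis t, so (MᵀM)_{1,2} = Σᵢ t = (1)·(-1) + (1)·(2) + (1)·(4) + (1)·(7) + (1)·(9) + (1)·(10) = 31.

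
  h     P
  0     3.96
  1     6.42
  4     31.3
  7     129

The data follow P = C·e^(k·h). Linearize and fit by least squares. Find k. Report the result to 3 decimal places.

k = 0.501

With ln Pᵢ as the transformed response and hᵢ as the regressor:
Σh = 12.0000, Σ(h)² = 66.0000, Σln P = 11.5391, Σh·ln P = 49.6526.
Equations: 66.0000·k + 12.0000·ln C = 49.6526;  12.0000·k + 4·ln C = 11.5391.
Slope k = (n·Σh·ln P − Σh·Σln P)/(n·Σ(h)² − (Σh)²) = (4·49.6526 − 12.0000·11.5391)/120.0000 = 0.50118; ln C = (Σln P − k·Σh)/n = 1.38124.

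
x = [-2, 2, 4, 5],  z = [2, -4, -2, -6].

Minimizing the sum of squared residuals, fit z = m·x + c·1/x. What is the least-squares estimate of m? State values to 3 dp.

m = -0.837

Sums needed: Σx·x = 49, Σx·1/x = 4, Σ1/x·1/x = 241/400.
For Aᵀz: Σx·z = -50, Σ1/x·z = -47/10.
AᵀA·[m, c]ᵀ = Aᵀz becomes [[49, 4]; [4, 241/400]]·[m, c]ᵀ = [-50, -47/10]ᵀ.
Determinant 49·(241/400) − 4² = 5409/400.
m = ((-50)·(241/400) − 4·(-47/10))/(5409/400) = -1510/1803; c = (49·(-47/10) − 4·(-50))/(5409/400) = -4040/1803.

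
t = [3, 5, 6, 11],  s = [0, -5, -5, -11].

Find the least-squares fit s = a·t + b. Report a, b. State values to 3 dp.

The normal system XᵀX·[a, b]ᵀ = Xᵀs is [[191, 25]; [25, 4]]·[a, b]ᵀ = [-176, -21]ᵀ.
Eliminating b: 4·(row 1) − 25·(row 2) gives 139·a = 4·(-176) − 25·(-21) = -179, so a = -179/139.
Then b = ((-21) − 25·(-179/139))/4 = 389/139.

a = -1.288, b = 2.799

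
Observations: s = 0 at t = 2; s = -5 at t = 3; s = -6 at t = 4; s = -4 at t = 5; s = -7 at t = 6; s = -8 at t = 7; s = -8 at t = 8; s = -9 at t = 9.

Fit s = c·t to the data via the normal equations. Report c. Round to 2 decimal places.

c = -1.06

The normal system AᵀA·[c]ᵀ = Aᵀs is [[284]]·[c]ᵀ = [-302]ᵀ.
Hence c = -302 / 284 ≈ -1.06338.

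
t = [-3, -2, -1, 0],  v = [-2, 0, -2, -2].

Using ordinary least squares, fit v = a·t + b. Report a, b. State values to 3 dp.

a = -0.200, b = -1.800

Entries of MᵀM: Σt·t = 14, Σt = -6, Σ1 = 4.
For Mᵀv: Σt·v = 8, Σv = -6.
Normal equations: [[14, -6]; [-6, 4]]·[a, b]ᵀ = [8, -6]ᵀ.
Determinant 14·4 − (-6)² = 20.
a = (8·4 − (-6)·(-6))/20 = -1/5; b = (14·(-6) − (-6)·8)/20 = -9/5.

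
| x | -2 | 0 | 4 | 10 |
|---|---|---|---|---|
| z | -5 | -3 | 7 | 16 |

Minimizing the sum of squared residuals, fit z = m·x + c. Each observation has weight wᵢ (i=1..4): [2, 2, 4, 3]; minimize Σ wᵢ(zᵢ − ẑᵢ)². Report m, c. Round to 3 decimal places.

m = 1.809, c = -1.454

MᵀWM·[m, c]ᵀ = MᵀWz reads: 372·m + 42·c = 612;  42·m + 11·c = 60.
Eliminating c: 11·(row 1) − 42·(row 2) gives 2328·m = 11·612 − 42·60 = 4212, so m = 351/194.
Then c = (60 − 42·(351/194))/11 = -141/97.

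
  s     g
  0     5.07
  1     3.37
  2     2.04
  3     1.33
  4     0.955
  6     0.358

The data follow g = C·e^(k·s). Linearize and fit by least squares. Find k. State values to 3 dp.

Let Y = ln g. Fitting Y = k·s + ln C by least squares:
Σs = 16.0000, Σ(s)² = 66.0000, Σln g = 2.7631, Σs·ln g = -2.8512.
Normal system: [[66.0000, 16.0000]; [16.0000, 6]]·[k, ln C]ᵀ = [-2.8512, 2.7631]ᵀ.
Slope k = (n·Σs·ln g − Σs·Σln g)/(n·Σ(s)² − (Σs)²) = (6·-2.8512 − 16.0000·2.7631)/140.0000 = -0.43798; ln C = (Σln g − k·Σs)/n = 1.62846.

k = -0.438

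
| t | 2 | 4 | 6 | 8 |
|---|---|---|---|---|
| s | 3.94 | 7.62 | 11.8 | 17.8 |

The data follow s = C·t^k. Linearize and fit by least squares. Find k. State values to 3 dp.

Let Y = ln s. Fitting Y = k·ln t + ln C by least squares:
XᵀX = [[9.9367, 5.9506]; [5.9506, 4]], rhs = [14.1750, 8.7493]ᵀ  (here Σln t = 5.9506, Σ(ln t)² = 9.9367, Σln s = 8.7493, Σln t·ln s = 14.1750).
Slope k = (n·Σln t·ln s − Σln t·Σln s)/(n·Σ(ln t)² − (Σln t)²) = (4·14.1750 − 5.9506·8.7493)/4.3368 = 1.06910; ln C = (Σln s − k·Σln t)/n = 0.59685.

k = 1.069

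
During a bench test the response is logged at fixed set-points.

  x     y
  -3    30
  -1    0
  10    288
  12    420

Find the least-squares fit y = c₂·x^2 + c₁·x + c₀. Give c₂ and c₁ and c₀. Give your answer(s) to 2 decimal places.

With design matrix A, AᵀA = [[30818, 2700, 254]; [2700, 254, 18]; [254, 18, 4]] and Aᵀy = [89550, 7830, 738]ᵀ.
Solving the 3×3 system (Gaussian elimination) gives c₂ = 81/26, c₁ = -8883/4498, c₀ = -19971/4498.

c₂ = 3.12, c₁ = -1.97, c₀ = -4.44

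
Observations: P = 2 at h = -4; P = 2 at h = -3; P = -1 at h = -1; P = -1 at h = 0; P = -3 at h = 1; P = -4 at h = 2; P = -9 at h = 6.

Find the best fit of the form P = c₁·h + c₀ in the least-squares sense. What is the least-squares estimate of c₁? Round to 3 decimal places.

Entries of AᵀA: Σh·h = 67, Σh = 1, Σ1 = 7.
For AᵀP: Σh·P = -78, ΣP = -14.
So AᵀA·[c₁, c₀]ᵀ = AᵀP: [[67, 1]; [1, 7]]·[c₁, c₀]ᵀ = [-78, -14]ᵀ.
Determinant 67·7 − 1² = 468.
c₁ = ((-78)·7 − 1·(-14))/468 = -133/117; c₀ = (67·(-14) − 1·(-78))/468 = -215/117.

c₁ = -1.137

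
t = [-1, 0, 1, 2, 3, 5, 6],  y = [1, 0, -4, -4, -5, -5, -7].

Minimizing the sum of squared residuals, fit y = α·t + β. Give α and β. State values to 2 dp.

Normal-equation sums: Σt·t = 76, Σt = 16, Σ1 = 7.
Right-hand side: Σt·y = -95, Σy = -24.
So AᵀA·[α, β]ᵀ = Aᵀy: [[76, 16]; [16, 7]]·[α, β]ᵀ = [-95, -24]ᵀ.
det = 76·7 − 16² = 276.
α = ((-95)·7 − 16·(-24))/276 = -281/276; β = (76·(-24) − 16·(-95))/276 = -76/69.

α = -1.02, β = -1.10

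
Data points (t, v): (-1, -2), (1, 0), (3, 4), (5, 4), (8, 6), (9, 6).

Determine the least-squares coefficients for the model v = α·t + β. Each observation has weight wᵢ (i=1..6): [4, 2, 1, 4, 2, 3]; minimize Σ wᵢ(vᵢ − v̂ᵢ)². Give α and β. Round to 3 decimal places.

The normal system XᵀWX·[α, β]ᵀ = XᵀWv is [[486, 64]; [64, 16]]·[α, β]ᵀ = [358, 42]ᵀ.
Δ = 486·16 − 64² = 3680.
α = (358·16 − 64·42)/3680 = 19/23; β = (486·42 − 64·358)/3680 = -125/184.

α = 0.826, β = -0.679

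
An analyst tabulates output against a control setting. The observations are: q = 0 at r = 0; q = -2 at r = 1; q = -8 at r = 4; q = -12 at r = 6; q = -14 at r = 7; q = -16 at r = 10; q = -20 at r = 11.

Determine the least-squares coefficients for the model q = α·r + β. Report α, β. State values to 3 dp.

From the data, Σr·r = 323, Σr = 39, Σ1 = 7.
Moment sums: Σr·q = -584, Σq = -72.
Normal equations: [[323, 39]; [39, 7]]·[α, β]ᵀ = [-584, -72]ᵀ.
Eliminating β: 7·(row 1) − 39·(row 2) gives 740·α = 7·(-584) − 39·(-72) = -1280, so α = -64/37.
Then β = ((-72) − 39·(-64/37))/7 = -24/37.

α = -1.730, β = -0.649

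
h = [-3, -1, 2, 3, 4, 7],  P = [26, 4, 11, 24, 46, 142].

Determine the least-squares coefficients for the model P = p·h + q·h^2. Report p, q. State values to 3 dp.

The normal system XᵀX·[p, q]ᵀ = XᵀP is [[88, 414]; [414, 2836]]·[p, q]ᵀ = [1190, 8192]ᵀ.
Eliminating q: 2836·(row 1) − 414·(row 2) gives 78172·p = 2836·1190 − 414·8192 = -16648, so p = -4162/19543.
Then q = (8192 − 414·(-4162/19543))/2836 = 57059/19543.

p = -0.213, q = 2.920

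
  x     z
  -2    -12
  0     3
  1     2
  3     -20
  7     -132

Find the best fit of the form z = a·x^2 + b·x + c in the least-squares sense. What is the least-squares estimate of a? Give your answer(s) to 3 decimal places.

Compute the Gram sums: Σx^2·x^2 = 2499, Σx^2·x = 363, Σx^2 = 63, Σx·x = 63, Σx = 9, Σ1 = 5.
For Mᵀz: Σx^2·z = -6694, Σx·z = -958, Σz = -159.
Row-reducing yields a = -3323/1122, b = 21017/14586, c = 7107/2431.

a = -2.962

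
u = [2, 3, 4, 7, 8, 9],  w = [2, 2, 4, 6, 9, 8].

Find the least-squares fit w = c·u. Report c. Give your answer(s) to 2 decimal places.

Compute the Gram sums: Σu·u = 223.
And Σu·w = 212.
XᵀX·[c]ᵀ = Xᵀw becomes [[223]]·[c]ᵀ = [212]ᵀ.
Hence c = 212 / 223 ≈ 0.950673.

c = 0.95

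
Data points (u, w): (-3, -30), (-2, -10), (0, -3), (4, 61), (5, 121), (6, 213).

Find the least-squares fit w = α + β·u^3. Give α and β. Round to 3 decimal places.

The normal equations are: 6·α + 370·β = 352;  370·α + 67170·β = 65927.
(Σ1 = 6, Σu^3 = 370, Σu^3·u^3 = 67170, Σw = 352, Σu^3·w = 65927.)
Eliminating β: 67170·(row 1) − 370·(row 2) gives 266120·α = 67170·352 − 370·65927 = -749150, so α = -74915/26612.
Then β = (65927 − 370·(-74915/26612))/67170 = 132661/133060.

α = -2.815, β = 0.997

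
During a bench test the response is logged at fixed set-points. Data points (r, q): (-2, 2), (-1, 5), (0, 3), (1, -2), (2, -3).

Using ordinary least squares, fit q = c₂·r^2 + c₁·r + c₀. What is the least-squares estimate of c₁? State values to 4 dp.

From the data, Σr^2·r^2 = 34, Σr^2·r = 0, Σr^2 = 10, Σr·r = 10, Σr = 0, Σ1 = 5.
Right-hand side: Σr^2·q = -1, Σr·q = -17, Σq = 5.
Normal equations: [[34, 0, 10]; [0, 10, 0]; [10, 0, 5]]·[c₂, c₁, c₀]ᵀ = [-1, -17, 5]ᵀ.
Row-reducing yields c₂ = -11/14, c₁ = -17/10, c₀ = 18/7.

c₁ = -1.7000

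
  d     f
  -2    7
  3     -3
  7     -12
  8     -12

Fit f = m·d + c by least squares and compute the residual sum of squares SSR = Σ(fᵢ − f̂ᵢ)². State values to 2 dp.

SSR = 1.98

Sums needed: Σd·d = 126, Σd = 16, Σ1 = 4.
And Σd·f = -203, Σf = -20.
Normal equations: [[126, 16]; [16, 4]]·[m, c]ᵀ = [-203, -20]ᵀ.
Δ = 126·4 − 16² = 248.
m = ((-203)·4 − 16·(-20))/248 = -123/62; c = (126·(-20) − 16·(-203))/248 = 91/31.
Residuals: 3/31, 1/62, -65/62, 29/31; SSR = 123/62.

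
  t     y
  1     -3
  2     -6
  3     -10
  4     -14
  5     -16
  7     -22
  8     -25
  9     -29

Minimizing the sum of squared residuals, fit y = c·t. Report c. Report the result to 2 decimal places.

Sums needed: Σt·t = 249.
For Aᵀy: Σt·y = -796.
Hence c = -796 / 249 ≈ -3.19679.

c = -3.20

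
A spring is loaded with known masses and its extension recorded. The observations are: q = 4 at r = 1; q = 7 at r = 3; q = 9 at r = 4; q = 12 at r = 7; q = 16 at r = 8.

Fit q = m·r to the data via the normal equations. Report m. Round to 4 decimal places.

With design matrix A, AᵀA = [[139]] and Aᵀq = [273]ᵀ.
Hence m = 273 / 139 ≈ 1.96403.

m = 1.9640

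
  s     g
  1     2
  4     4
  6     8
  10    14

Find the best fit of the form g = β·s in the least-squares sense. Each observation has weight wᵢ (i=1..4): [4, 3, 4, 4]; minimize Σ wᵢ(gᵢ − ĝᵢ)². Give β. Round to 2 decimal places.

β = 1.36

Compute the Gram sums: Σwᵢ·s·s = 596.
For AᵀWg: Σwᵢ·s·g = 808.
Normal equations: [[596]]·[β]ᵀ = [808]ᵀ.
Hence β = 808 / 596 ≈ 1.3557.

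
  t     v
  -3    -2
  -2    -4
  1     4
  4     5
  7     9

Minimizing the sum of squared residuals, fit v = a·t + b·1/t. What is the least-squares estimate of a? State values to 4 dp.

From the data, Σt·t = 79, Σt·1/t = 5, Σ1/t·1/t = 10189/7056.
Right-hand side: Σt·v = 101, Σ1/t·v = 773/84.
MᵀM·[a, b]ᵀ = Mᵀv becomes [[79, 5]; [5, 10189/7056]]·[a, b]ᵀ = [101, 773/84]ᵀ.
Δ = 79·(10189/7056) − 5² = 628531/7056.
a = (101·(10189/7056) − 5·(773/84))/(628531/7056) = 704429/628531; b = (79·(773/84) − 5·101)/(628531/7056) = 1566348/628531.

a = 1.1208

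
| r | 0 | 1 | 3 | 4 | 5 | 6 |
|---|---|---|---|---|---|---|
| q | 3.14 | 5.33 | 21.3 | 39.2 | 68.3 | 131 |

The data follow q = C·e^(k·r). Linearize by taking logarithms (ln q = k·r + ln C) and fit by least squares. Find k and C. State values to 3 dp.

Taking logs, ln q = k·r + ln C, so regress ln q on r.
Σr = 19.0000, Σ(r)² = 87.0000, Σln q = 18.6441, Σr·ln q = 75.8949.
Normal system: [[87.0000, 19.0000]; [19.0000, 6]]·[k, ln C]ᵀ = [75.8949, 18.6441]ᵀ.
Δ = 87.0000·6 − (19.0000)² = 161.0000; k = (75.8949·6 − 19.0000·18.6441)/161.0000 = 0.62815, ln C = (87.0000·18.6441 − 19.0000·75.8949)/161.0000 = 1.11820, so C = exp(1.11820) = 3.05934.

k = 0.628, C = 3.059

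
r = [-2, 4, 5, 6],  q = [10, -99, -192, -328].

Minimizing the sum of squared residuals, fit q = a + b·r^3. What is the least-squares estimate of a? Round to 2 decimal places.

a = -2.41

Compute the Gram sums: Σ1 = 4, Σr^3 = 397, Σr^3·r^3 = 66441.
Right-hand side: Σq = -609, Σr^3·q = -101264.
det = 4·66441 − 397² = 108155.
a = ((-609)·66441 − 397·(-101264))/108155 = -260761/108155; b = (4·(-101264) − 397·(-609))/108155 = -163283/108155.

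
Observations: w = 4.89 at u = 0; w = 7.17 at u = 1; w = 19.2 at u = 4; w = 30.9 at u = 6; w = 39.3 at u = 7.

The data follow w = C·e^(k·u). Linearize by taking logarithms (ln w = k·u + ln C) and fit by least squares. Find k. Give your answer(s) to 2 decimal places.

k = 0.30

With ln wᵢ as the transformed response and uᵢ as the regressor:
Σu = 18.0000, Σ(u)² = 102.0000, Σln w = 13.6140, Σu·ln w = 60.0727.
Equations: 102.0000·k + 18.0000·ln C = 60.0727;  18.0000·k + 5·ln C = 13.6140.
Δ = 102.0000·5 − (18.0000)² = 186.0000; k = (60.0727·5 − 18.0000·13.6140)/186.0000 = 0.29737, ln C = (102.0000·13.6140 − 18.0000·60.0727)/186.0000 = 1.65225.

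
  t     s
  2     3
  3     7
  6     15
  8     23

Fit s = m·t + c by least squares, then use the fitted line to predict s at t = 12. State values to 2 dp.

With design matrix M, MᵀM = [[113, 19]; [19, 4]] and Mᵀs = [301, 48]ᵀ.
Eliminating c: 4·(row 1) − 19·(row 2) gives 91·m = 4·301 − 19·48 = 292, so m = 292/91.
Then c = (48 − 19·(292/91))/4 = -295/91.
At t = 12: ŝ = (292/91)·(12) + (-295/91)·(1) = 3209/91.

ŝ = 35.26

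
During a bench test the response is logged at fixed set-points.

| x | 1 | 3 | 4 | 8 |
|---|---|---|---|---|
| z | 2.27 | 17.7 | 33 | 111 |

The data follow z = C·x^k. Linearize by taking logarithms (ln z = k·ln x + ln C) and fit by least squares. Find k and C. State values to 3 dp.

Taking logs, ln z = k·ln x + ln C, so regress ln z on ln x.
Σln x = 4.5643, Σ(ln x)² = 7.4528, Σln z = 11.8994, Σln x·ln z = 17.7973.
Equations: 7.4528·k + 4.5643·ln C = 17.7973;  4.5643·k + 4·ln C = 11.8994.
Solving (det = 8.9781): k = 1.87973, ln C = 0.82991, so C = exp(0.82991) = 2.29312.

k = 1.880, C = 2.293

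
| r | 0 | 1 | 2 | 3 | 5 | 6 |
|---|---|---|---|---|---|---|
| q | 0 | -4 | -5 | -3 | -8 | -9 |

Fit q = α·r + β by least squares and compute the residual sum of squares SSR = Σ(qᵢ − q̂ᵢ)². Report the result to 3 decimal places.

With design matrix A, AᵀA = [[75, 17]; [17, 6]] and Aᵀq = [-117, -29]ᵀ.
Δ = 75·6 − 17² = 161.
α = ((-117)·6 − 17·(-29))/161 = -209/161; β = (75·(-29) − 17·(-117))/161 = -186/161.
Residuals: 186/161, -249/161, -201/161, 330/161, -57/161, -9/161; SSR = 1548/161.

SSR = 9.615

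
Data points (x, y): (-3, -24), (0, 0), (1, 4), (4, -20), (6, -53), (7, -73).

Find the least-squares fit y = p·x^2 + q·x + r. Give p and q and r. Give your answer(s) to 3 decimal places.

The normal equations are: 4035·p + 597·q + 111·r = -6017;  597·p + 111·q + 15·r = -833;  111·p + 15·q + 6·r = -166.
Inverting the 3×3 Gram matrix, [p, q, r]ᵀ = [-461/242, 1883/726, 12/11]ᵀ.

p = -1.905, q = 2.594, r = 1.091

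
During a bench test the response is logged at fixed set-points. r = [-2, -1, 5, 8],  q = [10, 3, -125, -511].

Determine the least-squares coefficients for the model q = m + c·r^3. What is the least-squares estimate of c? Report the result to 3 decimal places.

Sums needed: Σ1 = 4, Σr^3 = 628, Σr^3·r^3 = 277834.
Moment sums: Σq = -623, Σr^3·q = -277340.
AᵀA·[m, c]ᵀ = Aᵀq becomes [[4, 628]; [628, 277834]]·[m, c]ᵀ = [-623, -277340]ᵀ.
Eliminating c: 277834·(row 1) − 628·(row 2) gives 716952·m = 277834·(-623) − 628·(-277340) = 1078938, so m = 179823/119492.
Then c = ((-277340) − 628·(179823/119492))/277834 = -59843/59746.

c = -1.002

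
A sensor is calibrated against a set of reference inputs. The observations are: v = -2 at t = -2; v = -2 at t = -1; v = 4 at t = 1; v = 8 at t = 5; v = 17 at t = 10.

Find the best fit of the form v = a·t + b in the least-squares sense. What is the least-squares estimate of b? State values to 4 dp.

MᵀM·[a, b]ᵀ = Mᵀv reads: 131·a + 13·b = 220;  13·a + 5·b = 25.
(Σt·t = 131, Σt = 13, Σ1 = 5, Σt·v = 220, Σv = 25.)
Determinant 131·5 − 13² = 486.
a = (220·5 − 13·25)/486 = 775/486; b = (131·25 − 13·220)/486 = 415/486.

b = 0.8539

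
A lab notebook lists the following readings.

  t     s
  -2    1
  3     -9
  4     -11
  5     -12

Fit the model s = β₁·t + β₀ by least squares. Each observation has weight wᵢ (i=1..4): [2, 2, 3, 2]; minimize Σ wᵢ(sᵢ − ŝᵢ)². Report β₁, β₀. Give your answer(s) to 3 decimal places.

Compute the Gram sums: Σwᵢ·t·t = 124, Σwᵢ·t = 24, Σwᵢ·1 = 9.
And Σwᵢ·t·s = -310, Σwᵢ·s = -73.
Determinant 124·9 − 24² = 540.
β₁ = ((-310)·9 − 24·(-73))/540 = -173/90; β₀ = (124·(-73) − 24·(-310))/540 = -403/135.

β₁ = -1.922, β₀ = -2.985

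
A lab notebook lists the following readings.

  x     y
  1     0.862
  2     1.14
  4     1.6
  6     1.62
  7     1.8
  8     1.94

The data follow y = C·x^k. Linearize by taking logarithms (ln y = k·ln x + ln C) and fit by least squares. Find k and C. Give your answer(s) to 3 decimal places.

k = 0.376, C = 0.878

Let Y = ln y. Fitting Y = k·ln x + ln C by least squares:
Σln x = 7.8966, Σ(ln x)² = 13.7233, Σln y = 2.1854, Σln x·ln y = 4.1286.
Equations: 13.7233·k + 7.8966·ln C = 4.1286;  7.8966·k + 6·ln C = 2.1854.
Solving (det = 19.9843): k = 0.37600, ln C = -0.13061, so C = exp(-0.13061) = 0.87756.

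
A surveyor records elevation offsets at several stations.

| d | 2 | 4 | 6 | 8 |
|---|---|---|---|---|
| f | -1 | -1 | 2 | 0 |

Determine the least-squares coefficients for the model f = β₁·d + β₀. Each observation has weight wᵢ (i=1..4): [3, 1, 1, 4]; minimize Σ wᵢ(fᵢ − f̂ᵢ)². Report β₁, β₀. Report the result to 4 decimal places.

Forming AᵀWA = [[320, 48]; [48, 9]] and AᵀWf = [2, -2]ᵀ gives AᵀWA·[β₁, β₀]ᵀ = AᵀWf.
Determinant 320·9 − 48² = 576.
β₁ = (2·9 − 48·(-2))/576 = 19/96; β₀ = (320·(-2) − 48·2)/576 = -23/18.

β₁ = 0.1979, β₀ = -1.2778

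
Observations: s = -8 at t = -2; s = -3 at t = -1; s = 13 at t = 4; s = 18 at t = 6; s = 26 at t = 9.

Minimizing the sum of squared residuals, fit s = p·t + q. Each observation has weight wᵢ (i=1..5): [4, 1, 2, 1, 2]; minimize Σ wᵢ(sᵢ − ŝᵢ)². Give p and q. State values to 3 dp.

p = 3.126, q = -1.089

AᵀWA·[p, q]ᵀ = AᵀWs reads: 247·p + 23·q = 747;  23·p + 10·q = 61.
Δ = 247·10 − 23² = 1941.
p = (747·10 − 23·61)/1941 = 6067/1941; q = (247·61 − 23·747)/1941 = -2114/1941.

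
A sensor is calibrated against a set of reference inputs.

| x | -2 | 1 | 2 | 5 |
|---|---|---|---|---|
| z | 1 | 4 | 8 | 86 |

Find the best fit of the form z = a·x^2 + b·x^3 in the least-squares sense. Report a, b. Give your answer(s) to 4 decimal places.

Compute the Gram sums: Σx^2·x^2 = 658, Σx^2·x^3 = 3126, Σx^3·x^3 = 15754.
Right-hand side: Σx^2·z = 2190, Σx^3·z = 10810.
So AᵀA·[a, b]ᵀ = Aᵀz: [[658, 3126]; [3126, 15754]]·[a, b]ᵀ = [2190, 10810]ᵀ.
Determinant 658·15754 − 3126² = 594256.
a = (2190·15754 − 3126·10810)/594256 = 44325/37141; b = (658·10810 − 3126·2190)/594256 = 16690/37141.

a = 1.1934, b = 0.4494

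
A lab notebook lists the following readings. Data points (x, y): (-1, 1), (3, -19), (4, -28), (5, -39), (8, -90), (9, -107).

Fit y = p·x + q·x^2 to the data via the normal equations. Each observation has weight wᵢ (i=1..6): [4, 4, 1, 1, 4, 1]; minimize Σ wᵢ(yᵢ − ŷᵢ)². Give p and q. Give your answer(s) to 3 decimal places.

Compute the Gram sums: Σwᵢ·x·x = 418, Σwᵢ·x·x^2 = 3070, Σwᵢ·x^2·x^2 = 24154.
For AᵀWy: Σwᵢ·x·y = -4382, Σwᵢ·x^2·y = -33810.
Δ = 418·24154 − 3070² = 671472.
p = ((-4382)·24154 − 3070·(-33810))/671472 = -127883/41967; q = (418·(-33810) − 3070·(-4382))/671472 = -42490/41967.

p = -3.047, q = -1.012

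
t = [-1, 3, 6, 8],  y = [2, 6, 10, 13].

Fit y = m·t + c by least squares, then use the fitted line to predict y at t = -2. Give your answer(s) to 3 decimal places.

ŷ = 0.446

Sums needed: Σt·t = 110, Σt = 16, Σ1 = 4.
Moment sums: Σt·y = 180, Σy = 31.
AᵀA·[m, c]ᵀ = Aᵀy becomes [[110, 16]; [16, 4]]·[m, c]ᵀ = [180, 31]ᵀ.
Δ = 110·4 − 16² = 184.
m = (180·4 − 16·31)/184 = 28/23; c = (110·31 − 16·180)/184 = 265/92.
At t = -2: ŷ = (28/23)·(-2) + (265/92)·(1) = 41/92.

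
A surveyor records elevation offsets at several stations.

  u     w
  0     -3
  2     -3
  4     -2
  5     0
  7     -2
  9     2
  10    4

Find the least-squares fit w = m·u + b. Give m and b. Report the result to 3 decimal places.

Normal-equation sums: Σu·u = 275, Σu = 37, Σ1 = 7.
And Σu·w = 30, Σw = -4.
XᵀX·[m, b]ᵀ = Xᵀw becomes [[275, 37]; [37, 7]]·[m, b]ᵀ = [30, -4]ᵀ.
Eliminating b: 7·(row 1) − 37·(row 2) gives 556·m = 7·30 − 37·(-4) = 358, so m = 179/278.
Then b = ((-4) − 37·(179/278))/7 = -1105/278.

m = 0.644, b = -3.975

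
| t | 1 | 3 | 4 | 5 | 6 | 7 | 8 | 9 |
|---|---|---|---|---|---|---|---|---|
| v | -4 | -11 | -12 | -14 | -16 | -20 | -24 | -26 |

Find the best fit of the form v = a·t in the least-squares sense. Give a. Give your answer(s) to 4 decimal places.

a = -2.9075

Entries of XᵀX: Σt·t = 281.
Right-hand side: Σt·v = -817.
So XᵀX·[a]ᵀ = Xᵀv: [[281]]·[a]ᵀ = [-817]ᵀ.
a = (-817)/281 = -2.90747.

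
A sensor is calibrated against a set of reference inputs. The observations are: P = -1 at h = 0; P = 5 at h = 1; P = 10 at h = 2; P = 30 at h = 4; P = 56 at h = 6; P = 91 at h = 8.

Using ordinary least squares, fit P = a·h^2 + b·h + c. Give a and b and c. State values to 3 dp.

Setting ∂/∂a … = 0 gives: 5665·a + 801·b + 121·c = 8365;  801·a + 121·b + 21·c = 1209;  121·a + 21·b + 6·c = 191.
Solving the 3×3 system (Gaussian elimination) gives a = 3101/3202, b = 58953/16010, c = -4684/8005.

a = 0.968, b = 3.682, c = -0.585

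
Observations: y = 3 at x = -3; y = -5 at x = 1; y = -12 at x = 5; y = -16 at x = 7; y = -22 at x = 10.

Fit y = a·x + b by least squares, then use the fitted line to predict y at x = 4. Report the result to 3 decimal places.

Sums needed: Σx·x = 184, Σx = 20, Σ1 = 5.
And Σx·y = -406, Σy = -52.
MᵀM·[a, b]ᵀ = Mᵀy becomes [[184, 20]; [20, 5]]·[a, b]ᵀ = [-406, -52]ᵀ.
Δ = 184·5 − 20² = 520.
a = ((-406)·5 − 20·(-52))/520 = -99/52; b = (184·(-52) − 20·(-406))/520 = -181/65.
At x = 4: ŷ = (-99/52)·(4) + (-181/65)·(1) = -52/5.

ŷ = -10.400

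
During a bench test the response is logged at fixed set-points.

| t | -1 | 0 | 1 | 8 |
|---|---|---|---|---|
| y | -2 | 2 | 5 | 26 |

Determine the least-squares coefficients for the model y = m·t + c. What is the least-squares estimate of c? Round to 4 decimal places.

c = 1.6300

Entries of MᵀM: Σt·t = 66, Σt = 8, Σ1 = 4.
Right-hand side: Σt·y = 215, Σy = 31.
Determinant 66·4 − 8² = 200.
m = (215·4 − 8·31)/200 = 153/50; c = (66·31 − 8·215)/200 = 163/100.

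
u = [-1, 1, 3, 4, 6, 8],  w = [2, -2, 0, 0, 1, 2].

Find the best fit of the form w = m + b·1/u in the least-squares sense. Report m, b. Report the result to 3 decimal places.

m = 0.781, b = -1.924

XᵀX·[m, b]ᵀ = Xᵀw reads: 6·m + (7/8)·b = 3;  (7/8)·m + (1277/576)·b = -43/12.
(Σ1 = 6, Σ1/u = 7/8, Σ1/u·1/u = 1277/576, Σw = 3, Σ1/u·w = -43/12.)
Eliminating b: (1277/576)·(row 1) − (7/8)·(row 2) gives (2407/192)·m = (1277/576)·3 − (7/8)·(-43/12) = 1879/192, so m = 1879/2407.
Then b = ((-43/12) − (7/8)·(1879/2407))/(1277/576) = -4632/2407.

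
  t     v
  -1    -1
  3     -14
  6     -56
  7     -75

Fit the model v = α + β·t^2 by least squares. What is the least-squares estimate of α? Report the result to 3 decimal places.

α = 0.160

Normal-equation sums: Σ1 = 4, Σt^2 = 95, Σt^2·t^2 = 3779.
And Σv = -146, Σt^2·v = -5818.
MᵀM·[α, β]ᵀ = Mᵀv becomes [[4, 95]; [95, 3779]]·[α, β]ᵀ = [-146, -5818]ᵀ.
det = 4·3779 − 95² = 6091.
α = ((-146)·3779 − 95·(-5818))/6091 = 976/6091; β = (4·(-5818) − 95·(-146))/6091 = -9402/6091.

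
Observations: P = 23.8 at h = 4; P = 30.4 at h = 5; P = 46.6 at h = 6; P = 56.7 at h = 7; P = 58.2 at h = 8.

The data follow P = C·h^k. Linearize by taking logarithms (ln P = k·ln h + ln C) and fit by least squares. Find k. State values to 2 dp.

k = 1.42

Let Y = ln P. Fitting Y = k·ln h + ln C by least squares:
Σln h = 8.8128, Σ(ln h)² = 15.8331, Σln P = 18.5274, Σln h·ln P = 33.0804.
Normal system: [[15.8331, 8.8128]; [8.8128, 5]]·[k, ln C]ᵀ = [33.0804, 18.5274]ᵀ.
Slope k = (n·Σln h·ln P − Σln h·Σln P)/(n·Σ(ln h)² − (Σln h)²) = (5·33.0804 − 8.8128·18.5274)/1.4995 = 1.41590; ln C = (Σln P − k·Σln h)/n = 1.20985.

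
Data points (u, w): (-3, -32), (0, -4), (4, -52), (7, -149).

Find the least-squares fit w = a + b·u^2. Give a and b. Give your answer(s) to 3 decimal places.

Forming XᵀX = [[4, 74]; [74, 2738]] and Xᵀw = [-237, -8421]ᵀ gives XᵀX·[a, b]ᵀ = Xᵀw.
Determinant 4·2738 − 74² = 5476.
a = ((-237)·2738 − 74·(-8421))/5476 = -174/37; b = (4·(-8421) − 74·(-237))/5476 = -8073/2738.

a = -4.703, b = -2.949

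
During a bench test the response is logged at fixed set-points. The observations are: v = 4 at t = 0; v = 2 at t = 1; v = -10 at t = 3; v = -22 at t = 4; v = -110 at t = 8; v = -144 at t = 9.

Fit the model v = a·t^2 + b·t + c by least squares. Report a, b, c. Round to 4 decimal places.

a = -1.9858, b = 1.5989, c = 3.2667

The normal equations are: 10995·a + 1333·b + 171·c = -19144;  1333·a + 171·b + 25·c = -2292;  171·a + 25·b + 6·c = -280.
(Σt^2·t^2 = 10995, Σt^2·t = 1333, Σt^2 = 171, Σt·t = 171, Σt = 25, Σ1 = 6, Σt^2·v = -19144, Σt·v = -2292, Σv = -280.)
Inverting the 3×3 Gram matrix, [a, b, c]ᵀ = [-23929/12050, 19267/12050, 19682/6025]ᵀ.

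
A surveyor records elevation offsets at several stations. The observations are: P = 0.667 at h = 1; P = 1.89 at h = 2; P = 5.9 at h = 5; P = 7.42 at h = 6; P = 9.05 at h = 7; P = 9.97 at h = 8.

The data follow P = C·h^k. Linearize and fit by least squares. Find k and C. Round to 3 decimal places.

k = 1.304, C = 0.708

Linearized form: ln P = k·ln h + ln C. From the 6 transformed points,
Sums: Σln h = 8.1197, Σ(ln h)² = 14.3918, Σln P = 8.5131, Σln h·ln P = 15.9571.
Normal system: [[14.3918, 8.1197]; [8.1197, 6]]·[k, ln C]ᵀ = [15.9571, 8.5131]ᵀ.
Solving (det = 20.4213): k = 1.30350, ln C = -0.34516, so C = exp(-0.34516) = 0.70811.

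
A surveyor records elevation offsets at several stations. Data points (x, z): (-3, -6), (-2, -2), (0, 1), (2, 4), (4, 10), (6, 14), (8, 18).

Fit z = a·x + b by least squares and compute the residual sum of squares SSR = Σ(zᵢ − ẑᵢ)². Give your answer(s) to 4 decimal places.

Setting ∂/∂a … = 0 gives: 133·a + 15·b = 298;  15·a + 7·b = 39.
Eliminating b: 7·(row 1) − 15·(row 2) gives 706·a = 7·298 − 15·39 = 1501, so a = 1501/706.
Then b = (39 − 15·(1501/706))/7 = 717/706.
Residuals: -225/353, 873/706, -11/706, -895/706, 339/706, 161/706, -17/706; SSR = 2701/706.

SSR = 3.8258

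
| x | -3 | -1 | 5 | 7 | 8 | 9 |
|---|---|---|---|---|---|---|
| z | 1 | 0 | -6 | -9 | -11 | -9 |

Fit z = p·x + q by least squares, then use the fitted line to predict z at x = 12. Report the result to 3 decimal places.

ẑ = -13.406

Normal-equation sums: Σx·x = 229, Σx = 25, Σ1 = 6.
Right-hand side: Σx·z = -265, Σz = -34.
Δ = 229·6 − 25² = 749.
p = ((-265)·6 − 25·(-34))/749 = -740/749; q = (229·(-34) − 25·(-265))/749 = -1161/749.
At x = 12: ẑ = (-740/749)·(12) + (-1161/749)·(1) = -10041/749.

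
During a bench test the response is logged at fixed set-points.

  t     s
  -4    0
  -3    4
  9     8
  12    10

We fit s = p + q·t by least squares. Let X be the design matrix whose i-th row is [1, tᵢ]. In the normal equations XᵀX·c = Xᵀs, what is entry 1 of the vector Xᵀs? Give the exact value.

Entry 1 ↔ basis 1, so (Xᵀs)_{1} = Σᵢ sᵢ = (1)·(0) + (1)·(4) + (1)·(8) + (1)·(10) = 22.

22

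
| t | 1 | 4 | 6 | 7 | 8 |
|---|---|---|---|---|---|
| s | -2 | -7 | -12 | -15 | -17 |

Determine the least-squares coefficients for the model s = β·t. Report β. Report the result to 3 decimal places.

β = -2.066

The normal system MᵀM·[β]ᵀ = Mᵀs is [[166]]·[β]ᵀ = [-343]ᵀ.
Hence β = -343 / 166 ≈ -2.06627.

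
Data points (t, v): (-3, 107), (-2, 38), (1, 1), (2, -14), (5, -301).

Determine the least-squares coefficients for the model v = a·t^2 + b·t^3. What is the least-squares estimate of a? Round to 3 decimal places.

a = 2.956

Setting ∂/∂a … = 0 gives: 739·a + 2883·b = -6465;  2883·a + 16483·b = -40929.
(Σt^2·t^2 = 739, Σt^2·t^3 = 2883, Σt^3·t^3 = 16483, Σt^2·v = -6465, Σt^3·v = -40929.)
Eliminating b: 16483·(row 1) − 2883·(row 2) gives 3869248·a = 16483·(-6465) − 2883·(-40929) = 11435712, so a = 178683/60457.
Then b = ((-40929) − 2883·(178683/60457))/16483 = -181374/60457.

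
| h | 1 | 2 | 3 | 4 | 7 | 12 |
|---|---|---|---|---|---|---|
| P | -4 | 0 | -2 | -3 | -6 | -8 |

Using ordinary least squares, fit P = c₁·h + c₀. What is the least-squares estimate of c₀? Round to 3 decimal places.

The normal equations are: 223·c₁ + 29·c₀ = -160;  29·c₁ + 6·c₀ = -23.
(Σh·h = 223, Σh = 29, Σ1 = 6, Σh·P = -160, ΣP = -23.)
Determinant 223·6 − 29² = 497.
c₁ = ((-160)·6 − 29·(-23))/497 = -293/497; c₀ = (223·(-23) − 29·(-160))/497 = -489/497.

c₀ = -0.984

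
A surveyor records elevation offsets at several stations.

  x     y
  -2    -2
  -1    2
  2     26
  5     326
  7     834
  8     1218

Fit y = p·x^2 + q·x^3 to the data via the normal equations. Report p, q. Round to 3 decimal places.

MᵀM·[p, q]ᵀ = Mᵀy reads: 7155·p + 52699·q = 127066;  52699·p + 395547·q = 950650.
Eliminating q: 395547·(row 1) − 52699·(row 2) gives 52954184·p = 395547·127066 − 52699·950650 = 162270752, so p = 20283844/6619273.
Then q = (950650 − 52699·(20283844/6619273))/395547 = 13206202/6619273.

p = 3.064, q = 1.995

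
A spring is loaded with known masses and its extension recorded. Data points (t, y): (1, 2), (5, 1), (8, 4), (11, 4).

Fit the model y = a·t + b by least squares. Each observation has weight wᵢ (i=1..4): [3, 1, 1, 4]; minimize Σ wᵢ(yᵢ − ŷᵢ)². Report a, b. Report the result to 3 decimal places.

The normal system MᵀWM·[a, b]ᵀ = MᵀWy is [[576, 60]; [60, 9]]·[a, b]ᵀ = [219, 27]ᵀ.
Δ = 576·9 − 60² = 1584.
a = (219·9 − 60·27)/1584 = 39/176; b = (576·27 − 60·219)/1584 = 67/44.

a = 0.222, b = 1.523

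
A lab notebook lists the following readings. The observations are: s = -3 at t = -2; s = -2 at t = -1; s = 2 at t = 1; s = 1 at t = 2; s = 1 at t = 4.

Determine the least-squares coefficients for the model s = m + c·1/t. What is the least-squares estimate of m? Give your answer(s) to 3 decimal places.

m = -0.324

Sums needed: Σ1 = 5, Σ1/t = 1/4, Σ1/t·1/t = 41/16.
And Σs = -1, Σ1/t·s = 25/4.
MᵀM·[m, c]ᵀ = Mᵀs becomes [[5, 1/4]; [1/4, 41/16]]·[m, c]ᵀ = [-1, 25/4]ᵀ.
Δ = 5·(41/16) − (1/4)² = 51/4.
m = ((-1)·(41/16) − (1/4)·(25/4))/(51/4) = -11/34; c = (5·(25/4) − (1/4)·(-1))/(51/4) = 42/17.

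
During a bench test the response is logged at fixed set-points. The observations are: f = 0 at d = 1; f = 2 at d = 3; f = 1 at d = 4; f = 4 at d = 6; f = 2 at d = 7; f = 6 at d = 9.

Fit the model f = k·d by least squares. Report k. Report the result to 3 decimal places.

k = 0.531

The normal equations are: 192·k = 102.
(Σd·d = 192, Σd·f = 102.)
Hence k = 102 / 192 ≈ 0.53125.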